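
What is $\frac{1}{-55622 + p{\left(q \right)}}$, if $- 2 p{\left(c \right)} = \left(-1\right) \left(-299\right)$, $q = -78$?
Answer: $- \frac{2}{111543} \approx -1.793 \cdot 10^{-5}$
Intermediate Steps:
$p{\left(c \right)} = - \frac{299}{2}$ ($p{\left(c \right)} = - \frac{\left(-1\right) \left(-299\right)}{2} = \left(- \frac{1}{2}\right) 299 = - \frac{299}{2}$)
$\frac{1}{-55622 + p{\left(q \right)}} = \frac{1}{-55622 - \frac{299}{2}} = \frac{1}{- \frac{111543}{2}} = - \frac{2}{111543}$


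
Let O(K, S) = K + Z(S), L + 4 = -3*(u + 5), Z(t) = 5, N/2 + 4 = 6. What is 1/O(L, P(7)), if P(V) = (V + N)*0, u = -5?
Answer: 1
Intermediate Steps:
N = 4 (N = -8 + 2*6 = -8 + 12 = 4)
P(V) = 0 (P(V) = (V + 4)*0 = (4 + V)*0 = 0)
L = -4 (L = -4 - 3*(-5 + 5) = -4 - 3*0 = -4 + 0 = -4)
O(K, S) = 5 + K (O(K, S) = K + 5 = 5 + K)
1/O(L, P(7)) = 1/(5 - 4) = 1/1 = 1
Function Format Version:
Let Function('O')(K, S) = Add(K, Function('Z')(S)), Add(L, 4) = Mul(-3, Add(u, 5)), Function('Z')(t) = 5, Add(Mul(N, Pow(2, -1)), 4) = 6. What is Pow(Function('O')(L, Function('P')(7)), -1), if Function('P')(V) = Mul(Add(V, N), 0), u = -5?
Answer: 1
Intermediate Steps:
N = 4 (N = Add(-8, Mul(2, 6)) = Add(-8, 12) = 4)
Function('P')(V) = 0 (Function('P')(V) = Mul(Add(V, 4), 0) = Mul(Add(4, V), 0) = 0)
L = -4 (L = Add(-4, Mul(-3, Add(-5, 5))) = Add(-4, Mul(-3, 0)) = Add(-4, 0) = -4)
Function('O')(K, S) = Add(5, K) (Function('O')(K, S) = Add(K, 5) = Add(5, K))
Pow(Function('O')(L, Function('P')(7)), -1) = Pow(Add(5, -4), -1) = Pow(1, -1) = 1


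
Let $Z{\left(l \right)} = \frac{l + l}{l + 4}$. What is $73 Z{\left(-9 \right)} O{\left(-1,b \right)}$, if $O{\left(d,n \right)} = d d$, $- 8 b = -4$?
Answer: $\frac{1314}{5} \approx 262.8$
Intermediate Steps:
$b = \frac{1}{2}$ ($b = \left(- \frac{1}{8}\right) \left(-4\right) = \frac{1}{2} \approx 0.5$)
$O{\left(d,n \right)} = d^{2}$
$Z{\left(l \right)} = \frac{2 l}{4 + l}$
$73 Z{\left(-9 \right)} O{\left(-1,b \right)} = 73 \cdot 2 \left(-9\right) \frac{1}{4 - 9} \left(-1\right)^{2} = 73 \cdot 2 \left(-9\right) \frac{1}{-5} \cdot 1 = 73 \cdot 2 \left(-9\right) \left(- \frac{1}{5}\right) 1 = 73 \cdot \frac{18}{5} \cdot 1 = \frac{1314}{5} \cdot 1 = \frac{1314}{5}$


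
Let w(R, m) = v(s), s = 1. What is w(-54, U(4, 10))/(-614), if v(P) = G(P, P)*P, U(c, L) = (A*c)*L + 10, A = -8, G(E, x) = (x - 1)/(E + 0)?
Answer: 0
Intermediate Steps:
G(E, x) = (-1 + x)/E
U(c, L) = 10 - 8*L*c (U(c, L) = (-8*c)*L + 10 = -8*L*c + 10 = 10 - 8*L*c)
v(P) = -1 + P (v(P) = ((-1 + P)/P)*P = -1 + P)
w(R, m) = 0 (w(R, m) = -1 + 1 = 0)
w(-54, U(4, 10))/(-614) = 0/(-614) = 0*(-1/614) = 0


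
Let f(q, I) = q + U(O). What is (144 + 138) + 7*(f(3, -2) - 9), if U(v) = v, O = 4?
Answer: 268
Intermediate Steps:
f(q, I) = 4 + q (f(q, I) = q + 4 = 4 + q)
(144 + 138) + 7*(f(3, -2) - 9) = (144 + 138) + 7*((4 + 3) - 9) = 282 + 7*(7 - 9) = 282 + 7*(-2) = 282 - 14 = 268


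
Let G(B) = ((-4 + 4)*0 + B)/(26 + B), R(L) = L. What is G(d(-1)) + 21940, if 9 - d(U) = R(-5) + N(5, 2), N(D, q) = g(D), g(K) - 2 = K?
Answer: 724027/33 ≈ 21940.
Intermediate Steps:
g(K) = 2 + K
N(D, q) = 2 + D
d(U) = 7 (d(U) = 9 - (-5 + (2 + 5)) = 9 - (-5 + 7) = 9 - 1*2 = 9 - 2 = 7)
G(B) = B/(26 + B) (G(B) = (0*0 + B)/(26 + B) = (0 + B)/(26 + B) = B/(26 + B))
G(d(-1)) + 21940 = 7/(26 + 7) + 21940 = 7/33 + 21940 = 724027/33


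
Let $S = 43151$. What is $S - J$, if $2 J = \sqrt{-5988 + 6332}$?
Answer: $43151 - \sqrt{86} \approx 43142.0$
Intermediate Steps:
$J = \sqrt{86}$ ($J = \frac{\sqrt{-5988 + 6332}}{2} = \frac{\sqrt{344}}{2} = \frac{2 \sqrt{86}}{2} = \sqrt{86} \approx 9.2736$)
$S - J = 43151 - \sqrt{86}$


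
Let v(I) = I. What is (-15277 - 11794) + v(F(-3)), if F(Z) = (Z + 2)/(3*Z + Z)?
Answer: -324851/12 ≈ -27071.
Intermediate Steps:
F(Z) = (2 + Z)/(4*Z) (F(Z) = (2 + Z)/((4*Z)) = (2 + Z)*(1/(4*Z)) = (2 + Z)/(4*Z))
(-15277 - 11794) + v(F(-3)) = (-15277 - 11794) + (¼)*(2 - 3)/(-3) = -27071 + (¼)*(-⅓)*(-1) = -27071 + 1/12 = -324851/12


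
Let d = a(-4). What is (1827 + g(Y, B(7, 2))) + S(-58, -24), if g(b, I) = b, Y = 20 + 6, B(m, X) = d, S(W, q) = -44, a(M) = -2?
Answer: 1809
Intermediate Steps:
d = -2
B(m, X) = -2
Y = 26
(1827 + g(Y, B(7, 2))) + S(-58, -24) = (1827 + 26) - 44 = 1853 - 44 = 1809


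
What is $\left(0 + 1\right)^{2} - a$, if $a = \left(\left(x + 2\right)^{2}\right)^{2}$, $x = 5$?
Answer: $-2400$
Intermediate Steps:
$a = 2401$ ($a = \left(\left(5 + 2\right)^{2}\right)^{2} = \left(7^{2}\right)^{2} = 49^{2} = 2401$)
$\left(0 + 1\right)^{2} - a = \left(0 + 1\right)^{2} - 2401 = 1^{2} - 2401 = 1 - 2401 = -2400$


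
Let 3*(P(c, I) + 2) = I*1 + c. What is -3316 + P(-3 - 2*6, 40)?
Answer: -9929/3 ≈ -3309.7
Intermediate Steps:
P(c, I) = -2 + I/3 + c/3 (P(c, I) = -2 + (I*1 + c)/3 = -2 + (I + c)/3 = -2 + (I/3 + c/3) = -2 + I/3 + c/3)
-3316 + P(-3 - 2*6, 40) = -3316 + (-2 + (⅓)*40 + (-3 - 2*6)/3) = -3316 + (-2 + 40/3 + (-3 - 12)/3) = -3316 + (-2 + 40/3 + (⅓)*(-15)) = -3316 + (-2 + 40/3 - 5) = -3316 + 19/3 = -9929/3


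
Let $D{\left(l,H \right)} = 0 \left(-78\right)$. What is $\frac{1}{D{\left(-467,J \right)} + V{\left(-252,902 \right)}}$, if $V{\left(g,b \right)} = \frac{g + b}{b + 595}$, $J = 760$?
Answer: $\frac{1497}{650} \approx 2.3031$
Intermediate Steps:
$V{\left(g,b \right)} = \frac{b + g}{595 + b}$
$D{\left(l,H \right)} = 0$
$\frac{1}{D{\left(-467,J \right)} + V{\left(-252,902 \right)}} = \frac{1}{0 + \frac{902 - 252}{595 + 902}} = \frac{1}{0 + \frac{1}{1497} \cdot 650} = \frac{1}{0 + \frac{650}{1497}} = \frac{1}{\frac{650}{1497}} = \frac{1497}{650}$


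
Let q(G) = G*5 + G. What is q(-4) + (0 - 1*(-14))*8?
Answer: 88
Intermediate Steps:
q(G) = 6*G (q(G) = 5*G + G = 6*G)
q(-4) + (0 - 1*(-14))*8 = 6*(-4) + (0 - 1*(-14))*8 = -24 + (0 + 14)*8 = -24 + 14*8 = -24 + 112 = 88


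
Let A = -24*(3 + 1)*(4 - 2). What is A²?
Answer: 36864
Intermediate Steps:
A = -192 (A = -96*2 = -24*8 = -192)
A² = (-192)² = 36864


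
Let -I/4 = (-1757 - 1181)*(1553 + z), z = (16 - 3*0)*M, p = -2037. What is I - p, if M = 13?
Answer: 20697309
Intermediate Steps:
z = 208 (z = (16 - 3*0)*13 = (16 + 0)*13 = 16*13 = 208)
I = 20695272 (I = -4*(-1757 - 1181)*(1553 + 208) = -(-11752)*1761 = -4*(-5173818) = 20695272)
I - p = 20695272 - 1*(-2037) = 20695272 + 2037 = 20697309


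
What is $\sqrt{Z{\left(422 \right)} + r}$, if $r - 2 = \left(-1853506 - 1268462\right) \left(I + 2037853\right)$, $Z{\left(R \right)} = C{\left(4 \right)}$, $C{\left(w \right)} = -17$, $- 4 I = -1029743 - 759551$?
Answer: $i \sqrt{7758641507367} \approx 2.7854 \cdot 10^{6} i$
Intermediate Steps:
$I = \frac{894647}{2}$ ($I = - \frac{-1029743 - 759551}{4} = \left(- \frac{1}{4}\right) \left(-1789294\right) = \frac{894647}{2} \approx 4.4732 \cdot 10^{5}$)
$Z{\left(R \right)} = -17$
$r = -7758641507350$ ($r = 2 + \left(-1853506 - 1268462\right) \left(\frac{894647}{2} + 2037853\right) = 2 - 7758641507352 = -7758641507350$)
$\sqrt{Z{\left(422 \right)} + r} = \sqrt{-17 - 7758641507350} = \sqrt{-7758641507367} = i \sqrt{7758641507367}$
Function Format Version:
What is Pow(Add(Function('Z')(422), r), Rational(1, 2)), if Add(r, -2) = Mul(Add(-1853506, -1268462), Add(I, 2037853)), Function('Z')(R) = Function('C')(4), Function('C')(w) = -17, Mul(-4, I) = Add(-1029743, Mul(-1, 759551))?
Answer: Mul(I, Pow(7758641507367, Rational(1, 2))) ≈ Mul(2.7854e+6, I)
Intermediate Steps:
I = Rational(894647, 2) (I = Mul(Rational(-1, 4), Add(-1029743, Mul(-1, 759551))) = Mul(Rational(-1, 4), Add(-1029743, -759551)) = Mul(Rational(-1, 4), -1789294) = Rational(894647, 2) ≈ 4.4732e+5)
Function('Z')(R) = -17
r = -7758641507350 (r = Add(2, Mul(Add(-1853506, -1268462), Add(Rational(894647, 2), 2037853))) = Add(2, Mul(-3121968, Rational(4970353, 2))) = Add(2, -7758641507352) = -7758641507350)
Pow(Add(Function('Z')(422), r), Rational(1, 2)) = Pow(Add(-17, -7758641507350), Rational(1, 2)) = Pow(-7758641507367, Rational(1, 2)) = Mul(I, Pow(7758641507367, Rational(1, 2)))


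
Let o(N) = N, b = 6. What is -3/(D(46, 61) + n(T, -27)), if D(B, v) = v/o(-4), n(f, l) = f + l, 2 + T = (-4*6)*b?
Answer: 4/251 ≈ 0.015936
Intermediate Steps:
T = -146 (T = -2 - 4*6*6 = -2 - 24*6 = -2 - 144 = -146)
D(B, v) = -v/4 (D(B, v) = v/(-4) = v*(-¼) = -v/4)
-3/(D(46, 61) + n(T, -27)) = -3/(-¼*61 + (-146 - 27)) = -3/(-61/4 - 173) = -3/(-753/4) = -3*(-4/753) = 4/251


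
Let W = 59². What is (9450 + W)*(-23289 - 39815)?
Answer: -815997824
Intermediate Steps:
W = 3481
(9450 + W)*(-23289 - 39815) = (9450 + 3481)*(-23289 - 39815) = 12931*(-63104) = -815997824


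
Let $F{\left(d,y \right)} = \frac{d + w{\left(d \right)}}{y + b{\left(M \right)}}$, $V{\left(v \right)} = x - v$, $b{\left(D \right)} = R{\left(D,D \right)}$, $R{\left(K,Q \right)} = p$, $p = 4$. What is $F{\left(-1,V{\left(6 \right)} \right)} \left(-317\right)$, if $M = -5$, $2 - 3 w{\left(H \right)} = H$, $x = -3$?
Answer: $0$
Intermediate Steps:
$w{\left(H \right)} = \frac{2}{3} - \frac{H}{3}$
$R{\left(K,Q \right)} = 4$
$b{\left(D \right)} = 4$
$V{\left(v \right)} = -3 - v$
$F{\left(d,y \right)} = \frac{\frac{2}{3} + \frac{2 d}{3}}{4 + y}$ ($F{\left(d,y \right)} = \frac{d - \left(- \frac{2}{3} + \frac{d}{3}\right)}{y + 4} = \frac{\frac{2}{3} + \frac{2 d}{3}}{4 + y}$)
$F{\left(-1,V{\left(6 \right)} \right)} \left(-317\right) = \frac{2 \left(1 - 1\right)}{3 \left(4 - 9\right)} \left(-317\right) = \frac{2}{3} \frac{1}{4 - 9} \cdot 0 \left(-317\right) = \frac{2}{3} \frac{1}{-5} \cdot 0 \left(-317\right) = \frac{2}{3} \left(- \frac{1}{5}\right) 0 \left(-317\right) = 0 \left(-317\right) = 0$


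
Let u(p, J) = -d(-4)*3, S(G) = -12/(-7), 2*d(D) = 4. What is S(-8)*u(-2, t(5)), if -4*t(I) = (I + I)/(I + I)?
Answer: -72/7 ≈ -10.286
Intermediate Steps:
t(I) = -¼ (t(I) = -(I + I)/(4*(I + I)) = -2*I/(4*(2*I)) = -2*I*1/(2*I)/4 = -¼*1 = -¼)
d(D) = 2 (d(D) = (½)*4 = 2)
S(G) = 12/7 (S(G) = -12*(-⅐) = 12/7)
u(p, J) = -6 (u(p, J) = -1*2*3 = -2*3 = -6)
S(-8)*u(-2, t(5)) = (12/7)*(-6) = -72/7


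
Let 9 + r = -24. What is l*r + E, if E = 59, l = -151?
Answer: 5042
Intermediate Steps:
r = -33 (r = -9 - 24 = -33)
l*r + E = -151*(-33) + 59 = 4983 + 59 = 5042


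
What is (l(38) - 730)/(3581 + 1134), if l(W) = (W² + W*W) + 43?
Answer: 2201/4715 ≈ 0.46681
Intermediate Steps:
l(W) = 43 + 2*W² (l(W) = (W² + W²) + 43 = 2*W² + 43 = 43 + 2*W²)
(l(38) - 730)/(3581 + 1134) = ((43 + 2*38²) - 730)/(3581 + 1134) = ((43 + 2*1444) - 730)/4715 = ((43 + 2888) - 730)*(1/4715) = (2931 - 730)*(1/4715) = 2201*(1/4715) = 2201/4715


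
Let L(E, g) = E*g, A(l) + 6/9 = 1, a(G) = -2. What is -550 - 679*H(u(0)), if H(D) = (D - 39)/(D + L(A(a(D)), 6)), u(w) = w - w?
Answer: 25381/2 ≈ 12691.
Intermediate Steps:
A(l) = ⅓ (A(l) = -⅔ + 1 = ⅓)
u(w) = 0
H(D) = (-39 + D)/(2 + D) (H(D) = (D - 39)/(D + (⅓)*6) = (-39 + D)/(D + 2) = (-39 + D)/(2 + D))
-550 - 679*H(u(0)) = -550 - 679*(-39 + 0)/(2 + 0) = -550 - 679*(-39)/2 = -550 - 679*(-39/2) = -550 + 26481/2 = 25381/2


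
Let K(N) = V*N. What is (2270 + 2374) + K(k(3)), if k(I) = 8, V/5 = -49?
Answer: 2684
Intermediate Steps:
V = -245 (V = 5*(-49) = -245)
K(N) = -245*N
(2270 + 2374) + K(k(3)) = (2270 + 2374) - 245*8 = 4644 - 1960 = 2684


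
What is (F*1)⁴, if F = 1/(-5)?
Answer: 1/625 ≈ 0.0016000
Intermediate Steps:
F = -⅕ ≈ -0.20000
(F*1)⁴ = (-⅕*1)⁴ = (-⅕)⁴ = 1/625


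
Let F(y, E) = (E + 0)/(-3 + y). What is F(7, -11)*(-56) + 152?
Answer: 306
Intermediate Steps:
F(y, E) = E/(-3 + y)
F(7, -11)*(-56) + 152 = -11/(-3 + 7)*(-56) + 152 = -11/4*(-56) + 152 = 154 + 152 = 306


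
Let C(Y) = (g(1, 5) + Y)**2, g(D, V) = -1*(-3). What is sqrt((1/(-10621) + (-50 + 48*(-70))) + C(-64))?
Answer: sqrt(35082543730)/10621 ≈ 17.635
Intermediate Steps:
g(D, V) = 3
C(Y) = (3 + Y)**2
sqrt((1/(-10621) + (-50 + 48*(-70))) + C(-64)) = sqrt((1/(-10621) + (-50 + 48*(-70))) + (3 - 64)**2) = sqrt((-1/10621 + (-50 - 3360)) + (-61)**2) = sqrt((-1/10621 - 3410) + 3721) = sqrt(-36217611/10621 + 3721) = sqrt(3303130/10621) = sqrt(35082543730)/10621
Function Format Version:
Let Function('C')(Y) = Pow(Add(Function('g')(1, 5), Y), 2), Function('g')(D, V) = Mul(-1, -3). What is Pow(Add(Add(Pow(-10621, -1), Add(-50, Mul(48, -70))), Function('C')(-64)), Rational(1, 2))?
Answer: Mul(Rational(1, 10621), Pow(35082543730, Rational(1, 2))) ≈ 17.635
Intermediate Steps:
Function('g')(D, V) = 3
Function('C')(Y) = Pow(Add(3, Y), 2)
Pow(Add(Add(Pow(-10621, -1), Add(-50, Mul(48, -70))), Function('C')(-64)), Rational(1, 2)) = Pow(Add(Add(Pow(-10621, -1), Add(-50, Mul(48, -70))), Pow(Add(3, -64), 2)), Rational(1, 2)) = Pow(Add(Add(Rational(-1, 10621), Add(-50, -3360)), Pow(-61, 2)), Rational(1, 2)) = Pow(Add(Add(Rational(-1, 10621), -3410), 3721), Rational(1, 2)) = Pow(Add(Rational(-36217611, 10621), 3721), Rational(1, 2)) = Pow(Rational(3303130, 10621), Rational(1, 2)) = Mul(Rational(1, 10621), Pow(35082543730, Rational(1, 2)))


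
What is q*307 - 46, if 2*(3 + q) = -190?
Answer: -30132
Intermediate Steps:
q = -98 (q = -3 + (½)*(-190) = -3 - 95 = -98)
q*307 - 46 = -98*307 - 46 = -30086 - 46 = -30132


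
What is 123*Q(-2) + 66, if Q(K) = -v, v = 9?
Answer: -1041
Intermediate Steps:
Q(K) = -9 (Q(K) = -1*9 = -9)
123*Q(-2) + 66 = 123*(-9) + 66 = -1107 + 66 = -1041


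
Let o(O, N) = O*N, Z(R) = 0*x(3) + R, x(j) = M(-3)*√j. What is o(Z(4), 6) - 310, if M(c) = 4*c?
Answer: -286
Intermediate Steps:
x(j) = -12*√j (x(j) = (4*(-3))*√j = -12*√j)
Z(R) = R (Z(R) = 0*(-12*√3) + R = 0 + R = R)
o(O, N) = N*O
o(Z(4), 6) - 310 = 6*4 - 310 = 24 - 310 = -286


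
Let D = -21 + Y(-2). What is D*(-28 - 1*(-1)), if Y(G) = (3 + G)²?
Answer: 540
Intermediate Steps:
D = -20 (D = -21 + (3 - 2)² = -21 + 1² = -21 + 1 = -20)
D*(-28 - 1*(-1)) = -20*(-28 - 1*(-1)) = -20*(-28 + 1) = -20*(-27) = 540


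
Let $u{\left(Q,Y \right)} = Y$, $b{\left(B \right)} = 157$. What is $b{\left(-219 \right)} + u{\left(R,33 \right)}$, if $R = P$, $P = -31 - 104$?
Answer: $190$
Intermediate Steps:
$P = -135$
$R = -135$
$b{\left(-219 \right)} + u{\left(R,33 \right)} = 157 + 33 = 190$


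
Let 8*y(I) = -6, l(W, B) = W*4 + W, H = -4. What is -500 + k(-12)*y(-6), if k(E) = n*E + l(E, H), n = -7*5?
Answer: -770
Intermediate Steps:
l(W, B) = 5*W (l(W, B) = 4*W + W = 5*W)
y(I) = -3/4 (y(I) = (1/8)*(-6) = -3/4)
n = -35
k(E) = -30*E (k(E) = -35*E + 5*E = -30*E)
-500 + k(-12)*y(-6) = -500 - 30*(-12)*(-3/4) = -500 + 360*(-3/4) = -500 - 270 = -770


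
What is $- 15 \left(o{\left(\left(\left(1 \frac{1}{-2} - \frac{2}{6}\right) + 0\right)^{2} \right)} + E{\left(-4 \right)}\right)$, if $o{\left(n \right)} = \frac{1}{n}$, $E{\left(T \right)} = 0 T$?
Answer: $- \frac{108}{5} \approx -21.6$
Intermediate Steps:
$E{\left(T \right)} = 0$
$- 15 \left(o{\left(\left(\left(1 \frac{1}{-2} - \frac{2}{6}\right) + 0\right)^{2} \right)} + E{\left(-4 \right)}\right) = - 15 \left(\frac{1}{\left(\left(1 \frac{1}{-2} - \frac{2}{6}\right) + 0\right)^{2}} + 0\right) = - 15 \left(\frac{1}{\left(\left(1 \left(- \frac{1}{2}\right) - \frac{1}{3}\right) + 0\right)^{2}} + 0\right) = - 15 \left(\frac{1}{\left(\left(- \frac{1}{2} - \frac{1}{3}\right) + 0\right)^{2}} + 0\right) = - 15 \left(\frac{1}{\left(- \frac{5}{6} + 0\right)^{2}} + 0\right) = - 15 \left(\frac{1}{\left(- \frac{5}{6}\right)^{2}} + 0\right) = - 15 \left(\frac{1}{\frac{25}{36}} + 0\right) = - 15 \left(\frac{36}{25} + 0\right) = \left(-15\right) \frac{36}{25} = - \frac{108}{5}$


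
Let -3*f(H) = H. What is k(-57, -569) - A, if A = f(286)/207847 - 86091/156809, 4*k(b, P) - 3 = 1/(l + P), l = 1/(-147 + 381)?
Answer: 67646067220816369/52073989803496020 ≈ 1.2990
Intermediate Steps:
l = 1/234 ≈ 0.0042735
f(H) = -H/3
k(b, P) = ¾ + 1/(4*(1/234 + P))
A = -53726115605/97776840669 (A = -⅓*286/207847 - 86091/156809 = -286/3*1/207847 - 86091*1/156809 = -286/623541 - 86091/156809 = -53726115605/97776840669 ≈ -0.54948)
k(-57, -569) - A = 3*(79 + 234*(-569))/(4*(1 + 234*(-569))) - 1*(-53726115605/97776840669) = 3*(79 - 133146)/(4*(1 - 133146)) + 53726115605/97776840669 = (¾)*(-133067)/(-133145) + 53726115605/97776840669 = (¾)*(-1/133145)*(-133067) + 53726115605/97776840669 = 399201/532580 + 53726115605/97776840669 = 67646067220816369/52073989803496020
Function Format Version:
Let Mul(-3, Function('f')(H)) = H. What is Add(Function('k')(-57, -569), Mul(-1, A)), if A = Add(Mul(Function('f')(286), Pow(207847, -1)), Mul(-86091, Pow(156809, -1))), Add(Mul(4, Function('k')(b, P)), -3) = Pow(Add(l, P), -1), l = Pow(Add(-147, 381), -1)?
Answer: Rational(67646067220816369, 52073989803496020) ≈ 1.2990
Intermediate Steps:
l = Rational(1, 234) (l = Pow(234, -1) = Rational(1, 234) ≈ 0.0042735)
Function('f')(H) = Mul(Rational(-1, 3), H)
Function('k')(b, P) = Add(Rational(3, 4), Mul(Rational(1, 4), Pow(Add(Rational(1, 234), P), -1)))
A = Rational(-53726115605, 97776840669) (A = Add(Mul(Mul(Rational(-1, 3), 286), Pow(207847, -1)), Mul(-86091, Pow(156809, -1))) = Add(Mul(Rational(-286, 3), Rational(1, 207847)), Mul(-86091, Rational(1, 156809))) = Add(Rational(-286, 623541), Rational(-86091, 156809)) = Rational(-53726115605, 97776840669) ≈ -0.54948)
Add(Function('k')(-57, -569), Mul(-1, A)) = Add(Mul(Rational(3, 4), Pow(Add(1, Mul(234, -569)), -1), Add(79, Mul(234, -569))), Mul(-1, Rational(-53726115605, 97776840669))) = Add(Mul(Rational(3, 4), Pow(Add(1, -133146), -1), Add(79, -133146)), Rational(53726115605, 97776840669)) = Add(Mul(Rational(3, 4), Pow(-133145, -1), -133067), Rational(53726115605, 97776840669)) = Add(Mul(Rational(3, 4), Rational(-1, 133145), -133067), Rational(53726115605, 97776840669)) = Add(Rational(399201, 532580), Rational(53726115605, 97776840669)) = Rational(67646067220816369, 52073989803496020)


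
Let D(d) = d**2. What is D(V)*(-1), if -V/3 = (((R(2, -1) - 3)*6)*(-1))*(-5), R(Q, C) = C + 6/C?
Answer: -810000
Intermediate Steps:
V = 900 (V = -3*(((-1 + 6/(-1)) - 3)*6)*(-1)*(-5) = -3*(((-1 + 6*(-1)) - 3)*6)*(-1)*(-5) = -3*(((-1 - 6) - 3)*6)*(-1)*(-5) = -3*((-7 - 3)*6)*(-1)*(-5) = -3*-10*6*(-1)*(-5) = -3*(-60*(-1))*(-5) = -180*(-5) = -3*(-300) = 900)
D(V)*(-1) = 900**2*(-1) = 810000*(-1) = -810000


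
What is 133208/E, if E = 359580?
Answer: 33302/89895 ≈ 0.37045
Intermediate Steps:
133208/E = 133208/359580 = 133208*(1/359580) = 33302/89895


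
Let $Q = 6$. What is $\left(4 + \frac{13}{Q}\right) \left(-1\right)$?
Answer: $- \frac{37}{6} \approx -6.1667$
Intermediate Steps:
$\left(4 + \frac{13}{Q}\right) \left(-1\right) = \left(4 + \frac{13}{6}\right) \left(-1\right) = \frac{37}{6} \left(-1\right) = - \frac{37}{6}$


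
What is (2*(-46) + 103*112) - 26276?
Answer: -14832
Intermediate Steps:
(2*(-46) + 103*112) - 26276 = (-92 + 11536) - 26276 = 11444 - 26276 = -14832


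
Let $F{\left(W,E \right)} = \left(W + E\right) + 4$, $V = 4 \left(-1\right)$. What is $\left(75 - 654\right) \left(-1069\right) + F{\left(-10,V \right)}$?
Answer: $618941$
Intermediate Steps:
$V = -4$
$F{\left(W,E \right)} = 4 + E + W$ ($F{\left(W,E \right)} = \left(E + W\right) + 4 = 4 + E + W$)
$\left(75 - 654\right) \left(-1069\right) + F{\left(-10,V \right)} = \left(75 - 654\right) \left(-1069\right) - 10 = \left(-579\right) \left(-1069\right) - 10 = 618951 - 10 = 618941$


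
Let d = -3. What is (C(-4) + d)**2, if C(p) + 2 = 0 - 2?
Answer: 49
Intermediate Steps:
C(p) = -4 (C(p) = -2 + (0 - 2) = -2 - 2 = -4)
(C(-4) + d)**2 = (-4 - 3)**2 = (-7)**2 = 49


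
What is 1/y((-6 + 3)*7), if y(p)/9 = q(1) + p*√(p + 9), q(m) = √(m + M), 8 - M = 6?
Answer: √3*(1 + 42*I)/47655 ≈ 3.6346e-5 + 0.0015265*I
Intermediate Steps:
M = 2 (M = 8 - 1*6 = 8 - 6 = 2)
q(m) = √(2 + m) (q(m) = √(m + 2) = √(2 + m))
y(p) = 9*√3 + 9*p*√(9 + p) (y(p) = 9*(√(2 + 1) + p*√(p + 9)) = 9*(√3 + p*√(9 + p)) = 9*√3 + 9*p*√(9 + p))
1/y((-6 + 3)*7) = 1/(9*√3 + 9*((-6 + 3)*7)*√(9 + (-6 + 3)*7)) = 1/(9*√3 + 9*(-3*7)*√(9 - 3*7)) = 1/(9*√3 + 9*(-21)*√(9 - 21)) = 1/(9*√3 + 9*(-21)*√(-12)) = 1/(9*√3 + 9*(-21)*(2*I*√3)) = 1/(9*√3 - 378*I*√3)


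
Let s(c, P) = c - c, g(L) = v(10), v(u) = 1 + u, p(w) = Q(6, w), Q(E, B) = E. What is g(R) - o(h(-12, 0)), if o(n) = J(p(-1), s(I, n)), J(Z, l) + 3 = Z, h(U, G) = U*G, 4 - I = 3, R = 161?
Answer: 8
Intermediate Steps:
p(w) = 6
I = 1 (I = 4 - 1*3 = 4 - 3 = 1)
h(U, G) = G*U
g(L) = 11 (g(L) = 1 + 10 = 11)
s(c, P) = 0
J(Z, l) = -3 + Z
o(n) = 3 (o(n) = -3 + 6 = 3)
g(R) - o(h(-12, 0)) = 11 - 1*3 = 11 - 3 = 8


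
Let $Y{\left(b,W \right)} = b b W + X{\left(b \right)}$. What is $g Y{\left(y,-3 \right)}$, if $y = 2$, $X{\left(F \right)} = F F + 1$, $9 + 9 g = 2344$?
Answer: $- \frac{16345}{9} \approx -1816.1$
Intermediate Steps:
$g = \frac{2335}{9}$ ($g = -1 + \frac{1}{9} \cdot 2344 = -1 + \frac{2344}{9} = \frac{2335}{9} \approx 259.44$)
$X{\left(F \right)} = 1 + F^{2}$ ($X{\left(F \right)} = F^{2} + 1 = 1 + F^{2}$)
$Y{\left(b,W \right)} = 1 + b^{2} + W b^{2}$ ($Y{\left(b,W \right)} = b b W + \left(1 + b^{2}\right) = b^{2} W + \left(1 + b^{2}\right) = W b^{2} + \left(1 + b^{2}\right) = 1 + b^{2} + W b^{2}$)
$g Y{\left(y,-3 \right)} = \frac{2335 \left(1 + 2^{2} - 3 \cdot 2^{2}\right)}{9} = \frac{2335 \left(1 + 4 - 12\right)}{9} = \frac{2335}{9} \left(-7\right) = - \frac{16345}{9}$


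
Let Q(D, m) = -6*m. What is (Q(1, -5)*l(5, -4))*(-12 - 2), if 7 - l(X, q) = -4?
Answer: -4620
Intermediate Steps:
l(X, q) = 11 (l(X, q) = 7 - 1*(-4) = 7 + 4 = 11)
(Q(1, -5)*l(5, -4))*(-12 - 2) = (-6*(-5)*11)*(-12 - 2) = (30*11)*(-14) = 330*(-14) = -4620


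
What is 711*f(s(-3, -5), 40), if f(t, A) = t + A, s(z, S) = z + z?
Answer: 24174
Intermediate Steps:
s(z, S) = 2*z
f(t, A) = A + t
711*f(s(-3, -5), 40) = 711*(40 + 2*(-3)) = 711*(40 - 6) = 711*34 = 24174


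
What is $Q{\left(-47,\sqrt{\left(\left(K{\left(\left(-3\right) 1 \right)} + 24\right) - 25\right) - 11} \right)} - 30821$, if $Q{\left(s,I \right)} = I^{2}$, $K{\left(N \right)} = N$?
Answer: $-30836$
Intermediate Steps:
$Q{\left(-47,\sqrt{\left(\left(K{\left(\left(-3\right) 1 \right)} + 24\right) - 25\right) - 11} \right)} - 30821 = \left(\sqrt{\left(\left(\left(-3\right) 1 + 24\right) - 25\right) - 11}\right)^{2} - 30821 = \left(\sqrt{\left(\left(-3 + 24\right) - 25\right) - 11}\right)^{2} - 30821 = \left(\sqrt{\left(21 - 25\right) - 11}\right)^{2} - 30821 = \left(\sqrt{-4 - 11}\right)^{2} - 30821 = \left(\sqrt{-15}\right)^{2} - 30821 = \left(i \sqrt{15}\right)^{2} - 30821 = -15 - 30821 = -30836$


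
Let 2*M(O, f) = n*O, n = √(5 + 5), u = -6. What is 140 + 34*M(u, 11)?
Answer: 140 - 102*√10 ≈ -182.55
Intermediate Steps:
n = √10 ≈ 3.1623
M(O, f) = O*√10/2 (M(O, f) = (√10*O)/2 = (O*√10)/2 = O*√10/2)
140 + 34*M(u, 11) = 140 + 34*((½)*(-6)*√10) = 140 + 34*(-3*√10) = 140 - 102*√10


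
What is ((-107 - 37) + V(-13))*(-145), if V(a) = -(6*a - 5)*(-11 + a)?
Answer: 309720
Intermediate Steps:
V(a) = -(-11 + a)*(-5 + 6*a) (V(a) = -(-5 + 6*a)*(-11 + a) = -(-11 + a)*(-5 + 6*a))
((-107 - 37) + V(-13))*(-145) = ((-107 - 37) + (-55 - 6*(-13)² + 71*(-13)))*(-145) = (-144 + (-55 - 6*169 - 923))*(-145) = (-144 + (-55 - 1014 - 923))*(-145) = (-144 - 1992)*(-145) = -2136*(-145) = 309720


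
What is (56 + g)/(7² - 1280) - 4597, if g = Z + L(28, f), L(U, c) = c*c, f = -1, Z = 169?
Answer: -5659133/1231 ≈ -4597.2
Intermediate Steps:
L(U, c) = c²
g = 170 (g = 169 + (-1)² = 169 + 1 = 170)
(56 + g)/(7² - 1280) - 4597 = (56 + 170)/(7² - 1280) - 4597 = 226/(49 - 1280) - 4597 = 226/(-1231) - 4597 = 226*(-1/1231) - 4597 = -226/1231 - 4597 = -5659133/1231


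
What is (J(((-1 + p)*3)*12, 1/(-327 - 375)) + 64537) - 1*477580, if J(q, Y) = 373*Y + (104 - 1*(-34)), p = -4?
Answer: -289859683/702 ≈ -4.1291e+5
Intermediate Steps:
J(q, Y) = 138 + 373*Y (J(q, Y) = 373*Y + (104 + 34) = 373*Y + 138 = 138 + 373*Y)
(J(((-1 + p)*3)*12, 1/(-327 - 375)) + 64537) - 1*477580 = ((138 + 373/(-327 - 375)) + 64537) - 1*477580 = ((138 + 373/(-702)) + 64537) - 477580 = ((138 + 373*(-1/702)) + 64537) - 477580 = ((138 - 373/702) + 64537) - 477580 = (96503/702 + 64537) - 477580 = 45401477/702 - 477580 = -289859683/702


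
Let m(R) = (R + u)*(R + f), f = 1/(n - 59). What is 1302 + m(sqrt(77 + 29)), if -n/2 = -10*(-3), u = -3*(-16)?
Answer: 167504/119 + 5711*sqrt(106)/119 ≈ 1901.7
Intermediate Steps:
u = 48
n = -60 (n = -(-20)*(-3) = -2*30 = -60)
f = -1/119 (f = 1/(-60 - 59) = 1/(-119) = -1/119 ≈ -0.0084034)
m(R) = (48 + R)*(-1/119 + R) (m(R) = (R + 48)*(R - 1/119) = (48 + R)*(-1/119 + R))
1302 + m(sqrt(77 + 29)) = 1302 + (-48/119 + (sqrt(77 + 29))**2 + 5711*sqrt(77 + 29)/119) = 1302 + (-48/119 + (sqrt(106))**2 + 5711*sqrt(106)/119) = 1302 + (-48/119 + 106 + 5711*sqrt(106)/119) = 1302 + (12566/119 + 5711*sqrt(106)/119) = 167504/119 + 5711*sqrt(106)/119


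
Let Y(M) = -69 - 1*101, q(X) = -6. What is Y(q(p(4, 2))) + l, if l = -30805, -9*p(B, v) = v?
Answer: -30975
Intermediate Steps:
p(B, v) = -v/9
Y(M) = -170 (Y(M) = -69 - 101 = -170)
Y(q(p(4, 2))) + l = -170 - 30805 = -30975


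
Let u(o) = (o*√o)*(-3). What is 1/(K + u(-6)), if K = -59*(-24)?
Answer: 59/83625 - I*√6/111500 ≈ 0.00070553 - 2.1969e-5*I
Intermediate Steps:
u(o) = -3*o^(3/2) (u(o) = o^(3/2)*(-3) = -3*o^(3/2))
K = 1416
1/(K + u(-6)) = 1/(1416 - (-18)*I*√6) = 1/(1416 + 18*I*√6)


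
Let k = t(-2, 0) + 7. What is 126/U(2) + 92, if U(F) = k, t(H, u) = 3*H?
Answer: 218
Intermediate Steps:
k = 1 (k = 3*(-2) + 7 = -6 + 7 = 1)
U(F) = 1
126/U(2) + 92 = 126/1 + 92 = 1*126 + 92 = 126 + 92 = 218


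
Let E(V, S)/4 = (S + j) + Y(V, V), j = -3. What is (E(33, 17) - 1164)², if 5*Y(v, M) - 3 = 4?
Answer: 30382144/25 ≈ 1.2153e+6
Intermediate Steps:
Y(v, M) = 7/5 (Y(v, M) = ⅗ + (⅕)*4 = ⅗ + ⅘ = 7/5)
E(V, S) = -32/5 + 4*S (E(V, S) = 4*((S - 3) + 7/5) = 4*((-3 + S) + 7/5) = 4*(-8/5 + S) = -32/5 + 4*S)
(E(33, 17) - 1164)² = ((-32/5 + 4*17) - 1164)² = ((-32/5 + 68) - 1164)² = (308/5 - 1164)² = (-5512/5)² = 30382144/25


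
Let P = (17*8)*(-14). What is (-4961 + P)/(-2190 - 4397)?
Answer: 6865/6587 ≈ 1.0422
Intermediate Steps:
P = -1904 (P = 136*(-14) = -1904)
(-4961 + P)/(-2190 - 4397) = (-4961 - 1904)/(-2190 - 4397) = -6865/(-6587) = -6865*(-1/6587) = 6865/6587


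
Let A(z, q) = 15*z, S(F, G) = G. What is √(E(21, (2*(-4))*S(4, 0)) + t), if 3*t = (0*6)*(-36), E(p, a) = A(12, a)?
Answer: 6*√5 ≈ 13.416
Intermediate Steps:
E(p, a) = 180 (E(p, a) = 15*12 = 180)
t = 0 (t = ((0*6)*(-36))/3 = (0*(-36))/3 = (⅓)*0 = 0)
√(E(21, (2*(-4))*S(4, 0)) + t) = √(180 + 0) = √180 = 6*√5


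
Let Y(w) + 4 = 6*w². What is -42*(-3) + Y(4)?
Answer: 218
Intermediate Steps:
Y(w) = -4 + 6*w²
-42*(-3) + Y(4) = -42*(-3) + (-4 + 6*4²) = 126 + (-4 + 6*16) = 126 + (-4 + 96) = 126 + 92 = 218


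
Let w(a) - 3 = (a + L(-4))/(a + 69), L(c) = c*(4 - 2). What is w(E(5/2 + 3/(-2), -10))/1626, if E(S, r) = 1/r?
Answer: 331/186719 ≈ 0.0017727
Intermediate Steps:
L(c) = 2*c (L(c) = c*2 = 2*c)
w(a) = 3 + (-8 + a)/(69 + a) (w(a) = 3 + (a + 2*(-4))/(a + 69) = 3 + (a - 8)/(69 + a) = 3 + (-8 + a)/(69 + a))
w(E(5/2 + 3/(-2), -10))/1626 = ((199 + 4/(-10))/(69 + 1/(-10)))/1626 = ((199 + 4*(-⅒))/(69 - ⅒))*(1/1626) = ((199 - ⅖)/(689/10))*(1/1626) = ((10/689)*(993/5))*(1/1626) = (1986/689)*(1/1626) = 331/186719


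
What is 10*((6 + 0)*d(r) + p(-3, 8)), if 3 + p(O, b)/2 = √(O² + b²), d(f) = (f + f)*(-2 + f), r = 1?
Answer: -180 + 20*√73 ≈ -9.1199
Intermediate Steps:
d(f) = 2*f*(-2 + f) (d(f) = (2*f)*(-2 + f) = 2*f*(-2 + f))
p(O, b) = -6 + 2*√(O² + b²)
10*((6 + 0)*d(r) + p(-3, 8)) = 10*((6 + 0)*(2*1*(-2 + 1)) + (-6 + 2*√((-3)² + 8²))) = 10*(6*(2*1*(-1)) + (-6 + 2*√(9 + 64))) = 10*(6*(-2) + (-6 + 2*√73)) = 10*(-12 + (-6 + 2*√73)) = 10*(-18 + 2*√73) = -180 + 20*√73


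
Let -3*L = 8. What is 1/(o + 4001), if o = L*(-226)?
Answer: 3/13811 ≈ 0.00021722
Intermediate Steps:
L = -8/3 (L = -1/3*8 = -8/3 ≈ -2.6667)
o = 1808/3 (o = -8/3*(-226) = 1808/3 ≈ 602.67)
1/(o + 4001) = 1/(1808/3 + 4001) = 1/(13811/3) = 3/13811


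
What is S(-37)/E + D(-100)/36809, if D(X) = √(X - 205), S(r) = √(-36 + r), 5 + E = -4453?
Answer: I*(-√73/4458 + √305/36809) ≈ -0.0014421*I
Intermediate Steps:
E = -4458 (E = -5 - 4453 = -4458)
D(X) = √(-205 + X)
S(-37)/E + D(-100)/36809 = √(-36 - 37)/(-4458) + √(-205 - 100)/36809 = √(-73)*(-1/4458) + √(-305)*(1/36809) = (I*√73)*(-1/4458) + (I*√305)*(1/36809) = -I*√73/4458 + I*√305/36809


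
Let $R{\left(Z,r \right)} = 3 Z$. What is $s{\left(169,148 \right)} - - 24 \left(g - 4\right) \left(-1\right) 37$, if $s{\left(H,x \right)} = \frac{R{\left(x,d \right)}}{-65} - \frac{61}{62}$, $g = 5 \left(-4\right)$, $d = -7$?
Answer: $\frac{85855867}{4030} \approx 21304.0$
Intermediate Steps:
$g = -20$
$s{\left(H,x \right)} = - \frac{61}{62} - \frac{3 x}{65}$ ($s{\left(H,x \right)} = \frac{3 x}{-65} - \frac{61}{62} = 3 x \left(- \frac{1}{65}\right) - \frac{61}{62} = - \frac{3 x}{65} - \frac{61}{62} = - \frac{61}{62} - \frac{3 x}{65}$)
$s{\left(169,148 \right)} - - 24 \left(g - 4\right) \left(-1\right) 37 = \left(- \frac{61}{62} - \frac{444}{65}\right) - - 24 \left(-20 - 4\right) \left(-1\right) 37 = \left(- \frac{61}{62} - \frac{444}{65}\right) - - 24 \left(\left(-24\right) \left(-1\right)\right) 37 = - \frac{31493}{4030} - \left(-24\right) 24 \cdot 37 = - \frac{31493}{4030} - \left(-576\right) 37 = - \frac{31493}{4030} - -21312 = - \frac{31493}{4030} + 21312 = \frac{85855867}{4030}$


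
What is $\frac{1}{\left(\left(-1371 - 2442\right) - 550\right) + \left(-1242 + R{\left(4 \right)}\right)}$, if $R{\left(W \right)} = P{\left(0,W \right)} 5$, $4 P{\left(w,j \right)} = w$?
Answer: $- \frac{1}{5605} \approx -0.00017841$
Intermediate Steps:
$P{\left(w,j \right)} = \frac{w}{4}$
$R{\left(W \right)} = 0$ ($R{\left(W \right)} = \frac{1}{4} \cdot 0 \cdot 5 = 0 \cdot 5 = 0$)
$\frac{1}{\left(\left(-1371 - 2442\right) - 550\right) + \left(-1242 + R{\left(4 \right)}\right)} = \frac{1}{\left(\left(-1371 - 2442\right) - 550\right) + \left(-1242 + 0\right)} = \frac{1}{\left(-3813 - 550\right) - 1242} = \frac{1}{-4363 - 1242} = \frac{1}{-5605} = - \frac{1}{5605}$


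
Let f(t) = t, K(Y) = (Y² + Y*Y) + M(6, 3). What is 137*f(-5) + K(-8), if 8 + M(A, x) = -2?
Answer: -567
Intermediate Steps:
M(A, x) = -10 (M(A, x) = -8 - 2 = -10)
K(Y) = -10 + 2*Y² (K(Y) = (Y² + Y*Y) - 10 = (Y² + Y²) - 10 = 2*Y² - 10 = -10 + 2*Y²)
137*f(-5) + K(-8) = 137*(-5) + (-10 + 2*(-8)²) = -685 + (-10 + 2*64) = -685 + (-10 + 128) = -685 + 118 = -567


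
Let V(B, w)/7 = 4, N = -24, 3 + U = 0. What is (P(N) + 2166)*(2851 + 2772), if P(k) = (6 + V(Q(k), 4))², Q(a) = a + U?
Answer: 18679606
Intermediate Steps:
U = -3 (U = -3 + 0 = -3)
Q(a) = -3 + a (Q(a) = a - 3 = -3 + a)
V(B, w) = 28 (V(B, w) = 7*4 = 28)
P(k) = 1156 (P(k) = (6 + 28)² = 34² = 1156)
(P(N) + 2166)*(2851 + 2772) = (1156 + 2166)*(2851 + 2772) = 3322*5623 = 18679606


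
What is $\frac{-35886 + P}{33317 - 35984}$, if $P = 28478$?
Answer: $\frac{7408}{2667} \approx 2.7777$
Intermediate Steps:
$\frac{-35886 + P}{33317 - 35984} = \frac{-35886 + 28478}{33317 - 35984} = - \frac{7408}{-2667} = \left(-7408\right) \left(- \frac{1}{2667}\right) = \frac{7408}{2667}$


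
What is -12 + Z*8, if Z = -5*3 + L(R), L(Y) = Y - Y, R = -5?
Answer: -132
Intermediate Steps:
L(Y) = 0
Z = -15 (Z = -5*3 + 0 = -15 + 0 = -15)
-12 + Z*8 = -12 - 15*8 = -12 - 120 = -132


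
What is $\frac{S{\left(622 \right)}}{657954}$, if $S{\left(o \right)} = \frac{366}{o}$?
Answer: $\frac{61}{68207898} \approx 8.9432 \cdot 10^{-7}$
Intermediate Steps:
$\frac{S{\left(622 \right)}}{657954} = \frac{366 \cdot \frac{1}{622}}{657954} = 366 \cdot \frac{1}{622} \cdot \frac{1}{657954} = \frac{183}{311} \cdot \frac{1}{657954} = \frac{61}{68207898}$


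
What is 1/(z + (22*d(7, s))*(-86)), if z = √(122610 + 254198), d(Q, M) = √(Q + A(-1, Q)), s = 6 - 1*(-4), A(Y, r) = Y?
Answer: 1/(2*(√94202 - 946*√6)) ≈ -0.00024872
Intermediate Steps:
s = 10 (s = 6 + 4 = 10)
d(Q, M) = √(-1 + Q) (d(Q, M) = √(Q - 1) = √(-1 + Q))
z = 2*√94202 (z = √376808 = 2*√94202 ≈ 613.85)
1/(z + (22*d(7, s))*(-86)) = 1/(2*√94202 + (22*√(-1 + 7))*(-86)) = 1/(2*√94202 + (22*√6)*(-86)) = 1/(2*√94202 - 1892*√6) = 1/(-1892*√6 + 2*√94202)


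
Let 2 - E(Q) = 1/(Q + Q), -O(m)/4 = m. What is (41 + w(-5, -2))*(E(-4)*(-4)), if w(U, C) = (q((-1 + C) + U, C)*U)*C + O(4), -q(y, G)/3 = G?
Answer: -1445/2 ≈ -722.50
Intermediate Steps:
O(m) = -4*m
q(y, G) = -3*G
w(U, C) = -16 - 3*U*C² (w(U, C) = ((-3*C)*U)*C - 4*4 = (-3*C*U)*C - 16 = -3*U*C² - 16 = -16 - 3*U*C²)
E(Q) = 2 - 1/(2*Q) (E(Q) = 2 - 1/(Q + Q) = 2 - 1/(2*Q))
(41 + w(-5, -2))*(E(-4)*(-4)) = (41 + (-16 - 3*(-5)*(-2)²))*((2 - ½/(-4))*(-4)) = (41 + (-16 - 3*(-5)*4))*((2 - ½*(-¼))*(-4)) = (41 + (-16 + 60))*((2 + ⅛)*(-4)) = (41 + 44)*((17/8)*(-4)) = 85*(-17/2) = -1445/2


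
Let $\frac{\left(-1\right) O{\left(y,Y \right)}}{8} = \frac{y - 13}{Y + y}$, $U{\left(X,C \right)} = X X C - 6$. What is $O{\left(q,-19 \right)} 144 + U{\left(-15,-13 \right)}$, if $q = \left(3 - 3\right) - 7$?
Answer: $- \frac{49623}{13} \approx -3817.2$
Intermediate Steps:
$U{\left(X,C \right)} = -6 + C X^{2}$ ($U{\left(X,C \right)} = X^{2} C - 6 = C X^{2} - 6 = -6 + C X^{2}$)
$q = -7$ ($q = 0 - 7 = -7$)
$O{\left(y,Y \right)} = - \frac{8 \left(-13 + y\right)}{Y + y}$ ($O{\left(y,Y \right)} = - 8 \frac{y - 13}{Y + y} = - 8 \frac{-13 + y}{Y + y} = - \frac{8 \left(-13 + y\right)}{Y + y}$)
$O{\left(q,-19 \right)} 144 + U{\left(-15,-13 \right)} = \frac{8 \left(13 - -7\right)}{-19 - 7} \cdot 144 - \left(6 + 13 \left(-15\right)^{2}\right) = \frac{8 \left(13 + 7\right)}{-26} \cdot 144 - 2931 = 8 \left(- \frac{1}{26}\right) 20 \cdot 144 - 2931 = \left(- \frac{80}{13}\right) 144 - 2931 = - \frac{11520}{13} - 2931 = - \frac{49623}{13}$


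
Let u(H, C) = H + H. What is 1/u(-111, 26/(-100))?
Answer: -1/222 ≈ -0.0045045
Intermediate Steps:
u(H, C) = 2*H
1/u(-111, 26/(-100)) = 1/(2*(-111)) = 1/(-222) = -1/222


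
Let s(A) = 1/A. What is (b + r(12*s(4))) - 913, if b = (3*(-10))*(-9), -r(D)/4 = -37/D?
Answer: -1781/3 ≈ -593.67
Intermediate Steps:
r(D) = 148/D (r(D) = -(-148)/D = 148/D)
b = 270 (b = -30*(-9) = 270)
(b + r(12*s(4))) - 913 = (270 + 148/((12/4))) - 913 = (270 + 148/((12*(¼)))) - 913 = (270 + 148/3) - 913 = 958/3 - 913 = -1781/3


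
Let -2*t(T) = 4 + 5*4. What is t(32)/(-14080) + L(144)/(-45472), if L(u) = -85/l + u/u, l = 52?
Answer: 112653/130049920 ≈ 0.00086623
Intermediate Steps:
t(T) = -12 (t(T) = -(4 + 5*4)/2 = -(4 + 20)/2 = -1/2*24 = -12)
L(u) = -33/52 (L(u) = -85/52 + u/u = -85*1/52 + 1 = -85/52 + 1 = -33/52)
t(32)/(-14080) + L(144)/(-45472) = -12/(-14080) - 33/52/(-45472) = -12*(-1/14080) - 33/52*(-1/45472) = 3/3520 + 33/2364544 = 112653/130049920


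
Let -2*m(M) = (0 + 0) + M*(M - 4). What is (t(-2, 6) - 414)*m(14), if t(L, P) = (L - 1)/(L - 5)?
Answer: 28950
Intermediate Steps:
t(L, P) = (-1 + L)/(-5 + L)
m(M) = -M*(-4 + M)/2 (m(M) = -((0 + 0) + M*(M - 4))/2 = -(0 + M*(-4 + M))/2 = -M*(-4 + M)/2)
(t(-2, 6) - 414)*m(14) = ((-1 - 2)/(-5 - 2) - 414)*((½)*14*(4 - 1*14)) = (-3/(-7) - 414)*((½)*14*(4 - 14)) = (-⅐*(-3) - 414)*((½)*14*(-10)) = (3/7 - 414)*(-70) = -2895/7*(-70) = 28950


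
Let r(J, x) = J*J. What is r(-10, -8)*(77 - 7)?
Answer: 7000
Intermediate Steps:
r(J, x) = J²
r(-10, -8)*(77 - 7) = (-10)²*(77 - 7) = 100*70 = 7000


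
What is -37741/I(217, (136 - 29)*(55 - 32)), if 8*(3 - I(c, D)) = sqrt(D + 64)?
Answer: 7246272/1949 + 1509640*sqrt(101)/1949 ≈ 11502.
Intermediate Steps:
I(c, D) = 3 - sqrt(64 + D)/8 (I(c, D) = 3 - sqrt(D + 64)/8 = 3 - sqrt(64 + D)/8)
-37741/I(217, (136 - 29)*(55 - 32)) = -37741/(3 - sqrt(64 + (136 - 29)*(55 - 32))/8) = -37741/(3 - sqrt(64 + 107*23)/8) = -37741/(3 - sqrt(64 + 2461)/8) = -37741/(3 - 5*sqrt(101)/8)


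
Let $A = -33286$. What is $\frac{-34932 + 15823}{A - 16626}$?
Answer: $\frac{19109}{49912} \approx 0.38285$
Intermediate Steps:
$\frac{-34932 + 15823}{A - 16626} = \frac{-34932 + 15823}{-33286 - 16626} = - \frac{19109}{-49912} = \left(-19109\right) \left(- \frac{1}{49912}\right) = \frac{19109}{49912}$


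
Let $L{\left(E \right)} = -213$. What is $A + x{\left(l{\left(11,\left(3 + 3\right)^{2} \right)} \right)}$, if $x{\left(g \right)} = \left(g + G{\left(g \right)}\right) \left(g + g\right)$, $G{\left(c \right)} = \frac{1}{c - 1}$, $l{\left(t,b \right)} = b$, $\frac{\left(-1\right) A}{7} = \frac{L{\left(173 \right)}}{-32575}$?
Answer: $\frac{591499443}{228025} \approx 2594.0$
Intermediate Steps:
$A = - \frac{1491}{32575}$ ($A = - 7 \left(- \frac{213}{-32575}\right) = - 7 \left(\left(-213\right) \left(- \frac{1}{32575}\right)\right) = \left(-7\right) \frac{213}{32575} = - \frac{1491}{32575} \approx -0.045771$)
$G{\left(c \right)} = \frac{1}{-1 + c}$
$x{\left(g \right)} = 2 g \left(g + \frac{1}{-1 + g}\right)$ ($x{\left(g \right)} = \left(g + \frac{1}{-1 + g}\right) \left(g + g\right) = \left(g + \frac{1}{-1 + g}\right) 2 g = 2 g \left(g + \frac{1}{-1 + g}\right)$)
$A + x{\left(l{\left(11,\left(3 + 3\right)^{2} \right)} \right)} = - \frac{1491}{32575} + \frac{2 \left(3 + 3\right)^{2} \left(1 + \left(3 + 3\right)^{2} \left(-1 + \left(3 + 3\right)^{2}\right)\right)}{-1 + \left(3 + 3\right)^{2}} = - \frac{1491}{32575} + \frac{2 \cdot 6^{2} \left(1 + 6^{2} \left(-1 + 6^{2}\right)\right)}{-1 + 6^{2}} = - \frac{1491}{32575} + 2 \cdot 36 \frac{1}{-1 + 36} \left(1 + 36 \left(-1 + 36\right)\right) = - \frac{1491}{32575} + 2 \cdot 36 \cdot \frac{1}{35} \left(1 + 36 \cdot 35\right) = - \frac{1491}{32575} + 2 \cdot 36 \cdot \frac{1}{35} \left(1 + 1260\right) = - \frac{1491}{32575} + 2 \cdot 36 \cdot \frac{1}{35} \cdot 1261 = - \frac{1491}{32575} + \frac{90792}{35} = \frac{591499443}{228025}$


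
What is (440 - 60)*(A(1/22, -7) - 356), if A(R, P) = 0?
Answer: -135280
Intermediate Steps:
(440 - 60)*(A(1/22, -7) - 356) = (440 - 60)*(0 - 356) = 380*(-356) = -135280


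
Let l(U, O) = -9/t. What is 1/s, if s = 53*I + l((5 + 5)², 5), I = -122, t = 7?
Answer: -7/45271 ≈ -0.00015462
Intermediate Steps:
l(U, O) = -9/7
s = -45271/7 (s = 53*(-122) - 9/7 = -6466 - 9/7 = -45271/7 ≈ -6467.3)
1/s = 1/(-45271/7) = -7/45271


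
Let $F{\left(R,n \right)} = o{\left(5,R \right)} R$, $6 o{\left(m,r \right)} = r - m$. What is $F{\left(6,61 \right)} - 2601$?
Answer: $-2600$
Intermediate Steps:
$o{\left(m,r \right)} = - \frac{m}{6} + \frac{r}{6}$ ($o{\left(m,r \right)} = \frac{r - m}{6} = - \frac{m}{6} + \frac{r}{6}$)
$F{\left(R,n \right)} = R \left(- \frac{5}{6} + \frac{R}{6}\right)$ ($F{\left(R,n \right)} = \left(\left(- \frac{1}{6}\right) 5 + \frac{R}{6}\right) R = \left(- \frac{5}{6} + \frac{R}{6}\right) R = R \left(- \frac{5}{6} + \frac{R}{6}\right)$)
$F{\left(6,61 \right)} - 2601 = \frac{1}{6} \cdot 6 \left(-5 + 6\right) - 2601 = \frac{1}{6} \cdot 6 \cdot 1 - 2601 = 1 - 2601 = -2600$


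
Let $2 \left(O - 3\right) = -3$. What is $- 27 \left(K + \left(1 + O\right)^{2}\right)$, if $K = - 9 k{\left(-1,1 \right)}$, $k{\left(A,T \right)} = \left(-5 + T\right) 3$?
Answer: $- \frac{12339}{4} \approx -3084.8$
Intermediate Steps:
$k{\left(A,T \right)} = -15 + 3 T$
$O = \frac{3}{2}$ ($O = 3 + \frac{1}{2} \left(-3\right) = 3 - \frac{3}{2} = \frac{3}{2} \approx 1.5$)
$K = 108$ ($K = - 9 \left(-15 + 3 \cdot 1\right) = - 9 \left(-15 + 3\right) = \left(-9\right) \left(-12\right) = 108$)
$- 27 \left(K + \left(1 + O\right)^{2}\right) = - 27 \left(108 + \left(1 + \frac{3}{2}\right)^{2}\right) = - 27 \left(108 + \left(\frac{5}{2}\right)^{2}\right) = - 27 \left(108 + \frac{25}{4}\right) = \left(-27\right) \frac{457}{4} = - \frac{12339}{4}$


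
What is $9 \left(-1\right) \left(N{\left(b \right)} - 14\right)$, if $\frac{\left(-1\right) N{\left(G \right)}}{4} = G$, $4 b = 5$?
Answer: $171$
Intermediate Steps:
$b = \frac{5}{4}$ ($b = \frac{1}{4} \cdot 5 = \frac{5}{4} \approx 1.25$)
$N{\left(G \right)} = - 4 G$
$9 \left(-1\right) \left(N{\left(b \right)} - 14\right) = 9 \left(-1\right) \left(\left(-4\right) \frac{5}{4} - 14\right) = - 9 \left(-5 - 14\right) = \left(-9\right) \left(-19\right) = 171$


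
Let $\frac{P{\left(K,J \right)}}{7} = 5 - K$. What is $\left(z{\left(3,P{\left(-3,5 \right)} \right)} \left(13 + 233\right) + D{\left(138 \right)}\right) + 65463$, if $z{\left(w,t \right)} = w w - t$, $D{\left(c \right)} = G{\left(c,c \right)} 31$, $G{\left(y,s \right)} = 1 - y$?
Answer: $49654$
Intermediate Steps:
$P{\left(K,J \right)} = 35 - 7 K$ ($P{\left(K,J \right)} = 7 \left(5 - K\right) = 35 - 7 K$)
$D{\left(c \right)} = 31 - 31 c$ ($D{\left(c \right)} = \left(1 - c\right) 31 = 31 - 31 c$)
$z{\left(w,t \right)} = w^{2} - t$
$\left(z{\left(3,P{\left(-3,5 \right)} \right)} \left(13 + 233\right) + D{\left(138 \right)}\right) + 65463 = \left(\left(3^{2} - \left(35 - -21\right)\right) \left(13 + 233\right) + \left(31 - 4278\right)\right) + 65463 = \left(\left(9 - \left(35 + 21\right)\right) 246 + \left(31 - 4278\right)\right) + 65463 = \left(\left(9 - 56\right) 246 - 4247\right) + 65463 = \left(\left(-47\right) 246 - 4247\right) + 65463 = \left(-11562 - 4247\right) + 65463 = -15809 + 65463 = 49654$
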